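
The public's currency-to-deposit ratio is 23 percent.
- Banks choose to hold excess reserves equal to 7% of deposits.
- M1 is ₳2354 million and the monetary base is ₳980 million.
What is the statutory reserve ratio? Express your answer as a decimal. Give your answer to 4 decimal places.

0.2121

Using m = M/MB = 2354/980 ≈ 2.402041. Since m = (1 + c)/(c + rr + e), the denominator satisfies c + rr + e = (1 + c)/m = (1 + 0.23) / 2.402041 ≈ 0.512065.
With c = 0.23 and e = 0.07, the statutory reserve ratio is 0.512065 − 0.23 − 0.07 = 0.212065.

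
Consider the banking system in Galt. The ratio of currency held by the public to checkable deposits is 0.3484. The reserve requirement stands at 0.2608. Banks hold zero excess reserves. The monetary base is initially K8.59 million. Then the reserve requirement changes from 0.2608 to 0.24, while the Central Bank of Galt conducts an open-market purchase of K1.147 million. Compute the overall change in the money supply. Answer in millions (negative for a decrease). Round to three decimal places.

Before: m₁ = (1 + 0.3484) / (0.2608 + 0.3484) ≈ 2.21339, MB₁ = 8.59, so M₁ = 2.21339 × 8.59 ≈ 19.013 million.
After: m₂ = (1 + 0.3484) / (0.24 + 0.3484) ≈ 2.29164, MB₂ = 8.59 + 1.147 = 9.737, so M₂ = 2.29164 × 9.737 ≈ 22.3137 million.
ΔM = M₂ − M₁ = 22.3137 − 19.013 = 3.3007 million.

K3.301 million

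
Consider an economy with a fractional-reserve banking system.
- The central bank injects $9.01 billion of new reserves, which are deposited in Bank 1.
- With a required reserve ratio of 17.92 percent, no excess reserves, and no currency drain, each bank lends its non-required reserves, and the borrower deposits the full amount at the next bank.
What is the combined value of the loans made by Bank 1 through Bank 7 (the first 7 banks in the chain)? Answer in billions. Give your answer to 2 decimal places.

$30.91 billion

Bank i lends (1 − rr)^i of the original deposit: Bank 1 lends 9.01·0.8208 ≈ 7.3954, Bank 2 lends 9.01·0.8208² ≈ 6.0702, and so on.
Summing a geometric series: total = 9.01·[0.8208·(1 − 0.8208^7) / (1 − 0.8208)] ≈ 30.9108 billion.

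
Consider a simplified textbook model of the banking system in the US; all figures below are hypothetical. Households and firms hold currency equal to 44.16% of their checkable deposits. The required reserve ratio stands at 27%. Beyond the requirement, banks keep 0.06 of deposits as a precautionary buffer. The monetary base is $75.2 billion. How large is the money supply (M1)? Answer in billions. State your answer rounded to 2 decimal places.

The money multiplier is m = (1 + c) / (rr + e + c) = (1 + 0.4416) / (0.27 + 0.06 + 0.4416) ≈ 1.86833.
So M = m × MB = 1.86833 × 75.2 ≈ 140.4984 billion.

$140.50 billion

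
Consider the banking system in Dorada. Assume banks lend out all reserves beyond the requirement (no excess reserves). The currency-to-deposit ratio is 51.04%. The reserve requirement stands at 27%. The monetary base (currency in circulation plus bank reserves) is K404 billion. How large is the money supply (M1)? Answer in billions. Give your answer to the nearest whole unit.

K782 billion

The money multiplier is m = (1 + c) / (rr + c) = (1 + 0.5104) / (0.27 + 0.5104) ≈ 1.9354.
So M = m × MB = 1.9354 × 404 = 781.9016 billion.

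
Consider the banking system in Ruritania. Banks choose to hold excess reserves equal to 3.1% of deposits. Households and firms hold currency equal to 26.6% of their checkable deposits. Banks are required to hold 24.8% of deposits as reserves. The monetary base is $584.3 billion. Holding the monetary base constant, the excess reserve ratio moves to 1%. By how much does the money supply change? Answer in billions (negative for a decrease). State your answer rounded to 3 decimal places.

$54.395 billion

Initially m₁ = (1 + 0.266) / (0.248 + 0.031 + 0.266) ≈ 2.3229358, so M₁ = 2.3229358 × 584.3 ≈ 1357.2914 billion.
After the change m₂ = (1 + 0.266) / (0.248 + 0.01 + 0.266) ≈ 2.4160305, so M₂ = 2.4160305 × 584.3 ≈ 1411.6866 billion.
ΔM = M₂ − M₁ = 1411.6866 − 1357.2914 = 54.3952 billion.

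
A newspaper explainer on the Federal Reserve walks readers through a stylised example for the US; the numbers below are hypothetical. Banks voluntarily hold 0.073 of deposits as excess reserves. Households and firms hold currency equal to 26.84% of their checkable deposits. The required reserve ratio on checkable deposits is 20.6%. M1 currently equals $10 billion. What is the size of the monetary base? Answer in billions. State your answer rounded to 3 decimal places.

$4.316 billion

The money multiplier is m = (1 + c) / (rr + e + c) = (1 + 0.2684) / (0.206 + 0.073 + 0.2684) ≈ 2.31714.
MB = M / m = 10 / 2.31714 ≈ 4.3157 billion.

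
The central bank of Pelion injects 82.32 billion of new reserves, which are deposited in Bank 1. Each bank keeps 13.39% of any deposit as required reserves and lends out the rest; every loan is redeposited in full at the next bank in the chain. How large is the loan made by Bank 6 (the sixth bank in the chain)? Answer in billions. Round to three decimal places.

Each bank lends a fraction (1 − rr) = 0.8661 of the deposit it receives, so Bank 6 receives 82.32·0.8661^5 and lends 82.32·0.8661^6 ≈ 34.7467 billion.

34.747 billion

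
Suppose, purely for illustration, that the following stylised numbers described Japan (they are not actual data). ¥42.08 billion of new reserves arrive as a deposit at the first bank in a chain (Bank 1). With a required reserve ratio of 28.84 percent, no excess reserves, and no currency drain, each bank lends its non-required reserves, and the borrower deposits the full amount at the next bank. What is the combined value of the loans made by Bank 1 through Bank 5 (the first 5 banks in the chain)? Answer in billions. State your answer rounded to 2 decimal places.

¥84.88 billion

Bank i lends (1 − rr)^i of the original deposit: Bank 1 lends 42.08·0.7116 ≈ 29.9441, Bank 2 lends 42.08·0.7116² ≈ 21.3082, and so on.
Summing a geometric series: total = 42.08·[0.7116·(1 − 0.7116^5) / (1 − 0.7116)] ≈ 84.8834 billion.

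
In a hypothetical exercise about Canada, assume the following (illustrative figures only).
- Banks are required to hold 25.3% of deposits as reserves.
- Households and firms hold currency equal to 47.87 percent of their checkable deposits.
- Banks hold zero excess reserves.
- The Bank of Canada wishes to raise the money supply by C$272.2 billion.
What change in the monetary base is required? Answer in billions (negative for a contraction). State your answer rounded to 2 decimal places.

The money multiplier is m = (1 + c) / (rr + c) = (1 + 0.4787) / (0.253 + 0.4787) ≈ 2.020910.
ΔMB = ΔM / m = (+272.2) / 2.020910 ≈ 134.6918 billion.

C$134.69 billion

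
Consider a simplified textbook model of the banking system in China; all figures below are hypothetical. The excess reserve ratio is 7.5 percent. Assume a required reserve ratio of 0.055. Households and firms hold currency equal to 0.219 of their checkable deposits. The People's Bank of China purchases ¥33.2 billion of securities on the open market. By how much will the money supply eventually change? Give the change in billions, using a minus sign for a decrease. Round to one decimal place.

The money multiplier is m = (1 + c) / (rr + e + c) = (1 + 0.219) / (0.055 + 0.075 + 0.219) ≈ 3.4928.
The purchase adds 33.2 billion of base, so ΔM = m × ΔMB = 3.4928 × (+33.2) ≈ 115.961 billion.

¥116.0 billion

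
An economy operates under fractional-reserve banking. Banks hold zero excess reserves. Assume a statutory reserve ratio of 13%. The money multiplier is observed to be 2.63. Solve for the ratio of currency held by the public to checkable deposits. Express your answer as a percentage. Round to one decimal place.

40.4%

Using m = 2.63. From m = (1 + c)/(c + rr + e), rearranging gives 1 + c = m·(c + rr + e), so c·(1 − m) = m·(rr + e) − 1.
Hence c = [m·(rr + e) − 1]/(1 − m) = [2.63 × (0.13 + 0) − 1] / (1 − 2.63) ≈ 0.403742.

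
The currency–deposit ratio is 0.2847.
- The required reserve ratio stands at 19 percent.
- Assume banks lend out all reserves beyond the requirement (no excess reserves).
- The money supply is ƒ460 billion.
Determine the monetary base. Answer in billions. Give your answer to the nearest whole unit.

ƒ170 billion

The money multiplier is m = (1 + c) / (rr + c) = (1 + 0.2847) / (0.19 + 0.2847) ≈ 2.7063.
MB = M / m = 460 / 2.7063 ≈ 169.9738 billion.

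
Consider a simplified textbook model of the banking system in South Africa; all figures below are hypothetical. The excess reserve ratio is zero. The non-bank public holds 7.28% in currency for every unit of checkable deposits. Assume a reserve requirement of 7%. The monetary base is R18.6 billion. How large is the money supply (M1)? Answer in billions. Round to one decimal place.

The money multiplier is m = (1 + c) / (rr + c) = (1 + 0.0728) / (0.07 + 0.0728) ≈ 7.5126.
So M = m × MB = 7.5126 × 18.6 ≈ 139.7344 billion.

R139.7 billion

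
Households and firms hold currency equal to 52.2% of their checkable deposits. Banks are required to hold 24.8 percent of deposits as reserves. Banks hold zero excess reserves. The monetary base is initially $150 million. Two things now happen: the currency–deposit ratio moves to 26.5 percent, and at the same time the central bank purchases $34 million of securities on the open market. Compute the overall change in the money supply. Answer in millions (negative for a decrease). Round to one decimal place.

$157.2 million

Before: m₁ = (1 + 0.522) / (0.248 + 0.522) ≈ 1.97662, MB₁ = 150, so M₁ = 1.97662 × 150 = 296.493 million.
After: m₂ = (1 + 0.265) / (0.248 + 0.265) ≈ 2.46589, MB₂ = 150 + 34 = 184, so M₂ = 2.46589 × 184 ≈ 453.7238 million.
ΔM = M₂ − M₁ = 453.7238 − 296.493 = 157.2308 million.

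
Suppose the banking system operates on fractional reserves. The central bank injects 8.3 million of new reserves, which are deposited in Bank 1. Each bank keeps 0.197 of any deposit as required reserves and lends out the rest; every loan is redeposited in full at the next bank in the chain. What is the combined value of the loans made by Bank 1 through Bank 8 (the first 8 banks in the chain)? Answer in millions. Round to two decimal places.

Bank i lends (1 − rr)^i of the original deposit: Bank 1 lends 8.3·0.8030 = 6.6649, Bank 2 lends 8.3·0.8030² ≈ 5.3519, and so on.
Summing a geometric series: total = 8.3·[0.8030·(1 − 0.8030^8) / (1 − 0.8030)] ≈ 27.9834 million.

27.98 million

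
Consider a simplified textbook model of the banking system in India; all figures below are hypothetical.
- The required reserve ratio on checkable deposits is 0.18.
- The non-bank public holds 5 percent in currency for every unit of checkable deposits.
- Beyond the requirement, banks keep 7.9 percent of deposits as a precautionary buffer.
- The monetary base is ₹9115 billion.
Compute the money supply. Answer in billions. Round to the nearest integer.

₹30973 billion

The money multiplier is m = (1 + c) / (rr + e + c) = (1 + 0.05) / (0.18 + 0.079 + 0.05) ≈ 3.39806.
So M = m × MB = 3.39806 × 9115 = 30973.3169 billion.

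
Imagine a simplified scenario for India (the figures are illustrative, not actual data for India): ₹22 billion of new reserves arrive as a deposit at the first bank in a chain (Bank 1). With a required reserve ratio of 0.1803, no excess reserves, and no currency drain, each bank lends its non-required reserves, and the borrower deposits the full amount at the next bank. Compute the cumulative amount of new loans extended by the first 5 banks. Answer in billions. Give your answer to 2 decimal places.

₹63.01 billion

Bank i lends (1 − rr)^i of the original deposit: Bank 1 lends 22·0.8197 = 18.0334, Bank 2 lends 22·0.8197² ≈ 14.7820, and so on.
Summing a geometric series: total = 22·[0.8197·(1 − 0.8197^5) / (1 − 0.8197)] ≈ 63.0057 billion.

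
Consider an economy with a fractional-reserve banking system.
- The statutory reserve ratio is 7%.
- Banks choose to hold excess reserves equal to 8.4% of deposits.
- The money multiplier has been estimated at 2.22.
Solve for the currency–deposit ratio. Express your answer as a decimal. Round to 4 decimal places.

Using m = 2.22. From m = (1 + c)/(c + rr + e), rearranging gives 1 + c = m·(c + rr + e), so c·(1 − m) = m·(rr + e) − 1.
Hence c = [m·(rr + e) − 1]/(1 − m) = [2.22 × (0.07 + 0.084) − 1] / (1 − 2.22) ≈ 0.539443.

0.5394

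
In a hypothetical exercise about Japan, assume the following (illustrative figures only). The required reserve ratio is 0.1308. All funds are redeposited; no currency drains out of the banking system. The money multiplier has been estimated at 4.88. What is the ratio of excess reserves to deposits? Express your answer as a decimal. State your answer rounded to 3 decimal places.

0.074

Using m = 4.88. Since m = (1 + c)/(c + rr + e), the denominator satisfies c + rr + e = (1 + c)/m = (1 + 0) / 4.88 ≈ 0.204918.
With c = 0 and rr = 0.1308, the ratio of excess reserves to deposits is 0.204918 − 0 − 0.1308 = 0.074118.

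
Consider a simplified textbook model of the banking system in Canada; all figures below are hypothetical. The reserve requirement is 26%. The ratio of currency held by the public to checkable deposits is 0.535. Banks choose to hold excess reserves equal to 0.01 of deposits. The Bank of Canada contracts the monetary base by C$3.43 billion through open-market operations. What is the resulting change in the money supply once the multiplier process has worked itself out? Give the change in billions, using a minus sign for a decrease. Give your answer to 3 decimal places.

-6.540 billion

The money multiplier is m = (1 + c) / (rr + e + c) = (1 + 0.535) / (0.26 + 0.01 + 0.535) ≈ 1.90683.
The sale removes 3.43 billion of base, so ΔM = m × ΔMB = 1.90683 × (−3.43) ≈ -6.5404 billion.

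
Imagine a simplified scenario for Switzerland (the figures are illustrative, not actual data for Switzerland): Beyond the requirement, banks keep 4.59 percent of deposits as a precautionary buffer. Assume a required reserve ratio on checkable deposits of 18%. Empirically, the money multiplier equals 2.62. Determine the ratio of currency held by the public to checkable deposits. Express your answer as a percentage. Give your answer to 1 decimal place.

25.2%

Using m = 2.62. From m = (1 + c)/(c + rr + e), rearranging gives 1 + c = m·(c + rr + e), so c·(1 − m) = m·(rr + e) − 1.
Hence c = [m·(rr + e) − 1]/(1 − m) = [2.62 × (0.18 + 0.0459) − 1] / (1 − 2.62) ≈ 0.251940.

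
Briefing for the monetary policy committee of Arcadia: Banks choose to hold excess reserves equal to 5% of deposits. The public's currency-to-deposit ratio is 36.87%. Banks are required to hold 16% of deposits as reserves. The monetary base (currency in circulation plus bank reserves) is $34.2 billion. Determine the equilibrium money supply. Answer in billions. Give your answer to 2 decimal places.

$80.89 billion

The money multiplier is m = (1 + c) / (rr + e + c) = (1 + 0.3687) / (0.16 + 0.05 + 0.3687) ≈ 2.36513.
So M = m × MB = 2.36513 × 34.2 ≈ 80.8874 billion.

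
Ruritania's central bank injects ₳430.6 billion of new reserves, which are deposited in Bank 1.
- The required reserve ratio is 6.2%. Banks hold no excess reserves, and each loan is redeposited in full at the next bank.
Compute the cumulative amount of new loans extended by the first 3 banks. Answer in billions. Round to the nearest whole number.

Bank i lends (1 − rr)^i of the original deposit: Bank 1 lends 430.6·0.9380 = 403.9028, Bank 2 lends 430.6·0.9380² ≈ 378.8608, and so on.
Summing a geometric series: total = 430.6·[0.9380·(1 − 0.9380^3) / (1 − 0.9380)] ≈ 1138.1351 billion.

₳1138 billion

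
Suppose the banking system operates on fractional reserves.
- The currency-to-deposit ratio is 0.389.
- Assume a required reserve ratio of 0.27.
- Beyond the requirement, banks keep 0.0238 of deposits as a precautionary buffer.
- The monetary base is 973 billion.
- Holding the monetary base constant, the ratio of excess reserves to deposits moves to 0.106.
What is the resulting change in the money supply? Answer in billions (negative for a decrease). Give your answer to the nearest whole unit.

Initially m₁ = (1 + 0.389) / (0.27 + 0.0238 + 0.389) ≈ 2.0343, so M₁ = 2.0343 × 973 = 1979.3739 billion.
After the change m₂ = (1 + 0.389) / (0.27 + 0.106 + 0.389) ≈ 1.8157, so M₂ = 1.8157 × 973 = 1766.6761 billion.
ΔM = M₂ − M₁ = 1766.6761 − 1979.3739 = -212.6978 billion.

-213 billion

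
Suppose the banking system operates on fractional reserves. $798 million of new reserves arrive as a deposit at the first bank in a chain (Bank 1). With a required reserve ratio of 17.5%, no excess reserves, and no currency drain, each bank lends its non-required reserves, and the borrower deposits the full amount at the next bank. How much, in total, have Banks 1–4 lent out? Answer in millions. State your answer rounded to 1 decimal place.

Bank i lends (1 − rr)^i of the original deposit: Bank 1 lends 798·0.8250 = 658.3500, Bank 2 lends 798·0.8250² ≈ 543.1387, and so on.
Summing a geometric series: total = 798·[0.8250·(1 − 0.8250^4) / (1 − 0.8250)] ≈ 2019.2520 million.

$2019.3 million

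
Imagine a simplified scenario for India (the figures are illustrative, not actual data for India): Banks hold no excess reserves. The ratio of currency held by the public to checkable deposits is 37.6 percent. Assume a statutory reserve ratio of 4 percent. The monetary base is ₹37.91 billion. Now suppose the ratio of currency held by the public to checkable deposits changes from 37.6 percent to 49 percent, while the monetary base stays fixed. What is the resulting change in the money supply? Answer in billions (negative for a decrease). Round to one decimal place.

-18.8 billion

Initially m₁ = (1 + 0.376) / (0.04 + 0.376) ≈ 3.3077, so M₁ = 3.3077 × 37.91 ≈ 125.3949 billion.
After the change m₂ = (1 + 0.49) / (0.04 + 0.49) ≈ 2.8113, so M₂ = 2.8113 × 37.91 ≈ 106.5764 billion.
ΔM = M₂ − M₁ = 106.5764 − 125.3949 = -18.8185 billion.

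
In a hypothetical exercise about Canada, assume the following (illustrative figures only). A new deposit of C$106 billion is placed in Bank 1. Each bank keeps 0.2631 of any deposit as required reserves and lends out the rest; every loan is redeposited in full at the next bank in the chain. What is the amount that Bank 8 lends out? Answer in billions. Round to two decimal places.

Each bank lends a fraction (1 − rr) = 0.7369 of the deposit it receives, so Bank 8 receives 106·0.7369^7 and lends 106·0.7369^8 ≈ 9.2167 billion.

C$9.22 billion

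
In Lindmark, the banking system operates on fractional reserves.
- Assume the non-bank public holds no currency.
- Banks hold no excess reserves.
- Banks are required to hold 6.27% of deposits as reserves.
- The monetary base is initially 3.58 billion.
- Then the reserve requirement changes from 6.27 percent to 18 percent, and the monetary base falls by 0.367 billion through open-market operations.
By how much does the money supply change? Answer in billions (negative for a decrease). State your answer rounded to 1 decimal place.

-39.2 billion

Before: m₁ = 1 / (0.0627) ≈ 15.9490, MB₁ = 3.58, so M₁ = 15.9490 × 3.58 ≈ 57.0974 billion.
After: m₂ = 1 / (0.18) ≈ 5.5556, MB₂ = 3.58 − 0.367 = 3.213, so M₂ = 5.5556 × 3.213 ≈ 17.8501 billion.
ΔM = M₂ − M₁ = 17.8501 − 57.0974 = -39.2473 billion.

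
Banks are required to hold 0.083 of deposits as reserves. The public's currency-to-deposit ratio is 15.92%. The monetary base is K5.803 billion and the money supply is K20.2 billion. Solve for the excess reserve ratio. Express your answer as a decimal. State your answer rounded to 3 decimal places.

Using m = M/MB = 20.2/5.803 ≈ 3.480958. Since m = (1 + c)/(c + rr + e), the denominator satisfies c + rr + e = (1 + c)/m = (1 + 0.1592) / 3.480958 ≈ 0.333012.
With c = 0.1592 and rr = 0.083, the excess reserve ratio is 0.333012 − 0.1592 − 0.083 = 0.090812.

0.091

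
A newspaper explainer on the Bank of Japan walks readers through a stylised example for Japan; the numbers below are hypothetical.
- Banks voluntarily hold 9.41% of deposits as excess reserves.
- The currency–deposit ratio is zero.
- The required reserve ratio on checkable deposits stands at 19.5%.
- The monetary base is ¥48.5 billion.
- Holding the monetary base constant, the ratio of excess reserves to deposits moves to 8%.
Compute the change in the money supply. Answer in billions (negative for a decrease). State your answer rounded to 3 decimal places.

¥8.602 billion

Initially m₁ = 1 / (0.195 + 0.0941) ≈ 3.459011, so M₁ = 3.459011 × 48.5 ≈ 167.762 billion.
After the change m₂ = 1 / (0.195 + 0.08) ≈ 3.636364, so M₂ = 3.636364 × 48.5 ≈ 176.3637 billion.
ΔM = M₂ − M₁ = 176.3637 − 167.762 = 8.6017 billion.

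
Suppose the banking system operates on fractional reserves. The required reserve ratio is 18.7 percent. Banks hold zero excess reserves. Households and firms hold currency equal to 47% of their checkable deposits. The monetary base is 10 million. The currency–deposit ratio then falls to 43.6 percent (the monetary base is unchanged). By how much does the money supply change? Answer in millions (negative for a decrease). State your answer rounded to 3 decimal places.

Initially m₁ = (1 + 0.47) / (0.187 + 0.47) ≈ 2.23744, so M₁ = 2.23744 × 10 = 22.3744 million.
After the change m₂ = (1 + 0.436) / (0.187 + 0.436) ≈ 2.30498, so M₂ = 2.30498 × 10 = 23.0498 million.
ΔM = M₂ − M₁ = 23.0498 − 22.3744 = 0.6754 million.

0.675 million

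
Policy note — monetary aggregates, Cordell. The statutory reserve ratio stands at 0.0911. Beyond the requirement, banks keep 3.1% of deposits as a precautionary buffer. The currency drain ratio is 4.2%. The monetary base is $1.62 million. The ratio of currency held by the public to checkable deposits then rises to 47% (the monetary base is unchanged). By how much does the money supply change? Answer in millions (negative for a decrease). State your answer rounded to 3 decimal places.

Initially m₁ = (1 + 0.042) / (0.0911 + 0.031 + 0.042) ≈ 6.34979, so M₁ = 6.34979 × 1.62 ≈ 10.2867 million.
After the change m₂ = (1 + 0.47) / (0.0911 + 0.031 + 0.47) ≈ 2.48269, so M₂ = 2.48269 × 1.62 ≈ 4.022 million.
ΔM = M₂ − M₁ = 4.022 − 10.2867 = -6.2647 million.

-6.265 million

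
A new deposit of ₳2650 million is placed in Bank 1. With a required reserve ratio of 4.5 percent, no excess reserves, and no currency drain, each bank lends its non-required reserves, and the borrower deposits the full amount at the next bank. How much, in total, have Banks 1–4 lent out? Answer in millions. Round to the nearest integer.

₳9460 million

Bank i lends (1 − rr)^i of the original deposit: Bank 1 lends 2650·0.9550 = 2530.7500, Bank 2 lends 2650·0.9550² ≈ 2416.8663, and so on.
Summing a geometric series: total = 2650·[0.9550·(1 − 0.9550^4) / (1 − 0.9550)] ≈ 9459.9660 million.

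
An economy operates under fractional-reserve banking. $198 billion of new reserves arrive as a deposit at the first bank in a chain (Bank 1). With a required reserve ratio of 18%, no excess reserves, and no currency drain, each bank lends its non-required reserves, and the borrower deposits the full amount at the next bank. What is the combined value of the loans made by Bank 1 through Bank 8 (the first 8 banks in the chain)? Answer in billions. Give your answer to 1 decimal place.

Bank i lends (1 − rr)^i of the original deposit: Bank 1 lends 198·0.8200 = 162.3600, Bank 2 lends 198·0.8200² = 133.1352, and so on.
Summing a geometric series: total = 198·[0.8200·(1 − 0.8200^8) / (1 − 0.8200)] ≈ 717.6185 billion.

$717.6 billion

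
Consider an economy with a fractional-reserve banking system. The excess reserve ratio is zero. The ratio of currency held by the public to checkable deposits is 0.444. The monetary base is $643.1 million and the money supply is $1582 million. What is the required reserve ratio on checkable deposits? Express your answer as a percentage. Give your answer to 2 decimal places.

Using m = M/MB = 1582/643.1 ≈ 2.459960. Since m = (1 + c)/(c + rr + e), the denominator satisfies c + rr + e = (1 + c)/m = (1 + 0.444) / 2.459960 ≈ 0.587001.
With c = 0.444 and e = 0, the required reserve ratio on checkable deposits is 0.587001 − 0.444 − 0 = 0.143001.

14.30%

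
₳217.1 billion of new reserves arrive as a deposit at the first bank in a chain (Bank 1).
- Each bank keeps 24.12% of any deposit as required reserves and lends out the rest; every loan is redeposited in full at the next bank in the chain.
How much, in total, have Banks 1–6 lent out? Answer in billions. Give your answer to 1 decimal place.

₳552.6 billion

Bank i lends (1 − rr)^i of the original deposit: Bank 1 lends 217.1·0.7588 ≈ 164.7355, Bank 2 lends 217.1·0.7588² ≈ 125.0013, and so on.
Summing a geometric series: total = 217.1·[0.7588·(1 − 0.7588^6) / (1 − 0.7588)] ≈ 552.6141 billion.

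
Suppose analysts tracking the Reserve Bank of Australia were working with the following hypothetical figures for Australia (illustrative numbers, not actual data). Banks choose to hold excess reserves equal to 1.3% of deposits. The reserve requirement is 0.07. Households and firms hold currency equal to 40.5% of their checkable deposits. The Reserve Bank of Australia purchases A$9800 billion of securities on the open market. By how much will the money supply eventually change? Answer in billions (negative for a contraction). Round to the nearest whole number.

The money multiplier is m = (1 + c) / (rr + e + c) = (1 + 0.405) / (0.07 + 0.013 + 0.405) ≈ 2.87910.
The purchase adds 9800 billion of base, so ΔM = m × ΔMB = 2.87910 × (+9800) = 28215.18 billion.

A$28215 billion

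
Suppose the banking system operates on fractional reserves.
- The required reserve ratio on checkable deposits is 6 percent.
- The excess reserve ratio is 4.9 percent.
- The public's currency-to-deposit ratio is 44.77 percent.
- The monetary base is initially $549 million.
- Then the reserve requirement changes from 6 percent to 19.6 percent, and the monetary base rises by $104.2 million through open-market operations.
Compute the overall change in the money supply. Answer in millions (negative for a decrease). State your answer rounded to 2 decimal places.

-62.53 million

Before: m₁ = (1 + 0.4477) / (0.06 + 0.049 + 0.4477) ≈ 2.600503, MB₁ = 549, so M₁ = 2.600503 × 549 ≈ 1427.6761 million.
After: m₂ = (1 + 0.4477) / (0.196 + 0.049 + 0.4477) ≈ 2.089938, MB₂ = 549 + 104.2 = 653.2, so M₂ = 2.089938 × 653.2 ≈ 1365.1475 million.
ΔM = M₂ − M₁ = 1365.1475 − 1427.6761 = -62.5286 million.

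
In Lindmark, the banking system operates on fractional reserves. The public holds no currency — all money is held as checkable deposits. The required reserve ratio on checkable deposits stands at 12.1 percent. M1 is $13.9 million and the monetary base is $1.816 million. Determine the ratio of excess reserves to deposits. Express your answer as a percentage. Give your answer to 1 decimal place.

1.0%

Using m = M/MB = 13.9/1.816 ≈ 7.654185. Since m = (1 + c)/(c + rr + e), the denominator satisfies c + rr + e = (1 + c)/m = (1 + 0) / 7.654185 ≈ 0.130647.
With c = 0 and rr = 0.121, the ratio of excess reserves to deposits is 0.130647 − 0 − 0.121 = 0.009647.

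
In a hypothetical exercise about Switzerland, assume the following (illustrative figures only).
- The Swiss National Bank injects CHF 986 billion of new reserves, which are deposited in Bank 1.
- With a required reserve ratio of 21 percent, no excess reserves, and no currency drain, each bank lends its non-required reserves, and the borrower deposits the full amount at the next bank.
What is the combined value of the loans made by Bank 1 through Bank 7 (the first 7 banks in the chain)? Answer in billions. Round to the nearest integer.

Bank i lends (1 − rr)^i of the original deposit: Bank 1 lends 986·0.7900 = 778.9400, Bank 2 lends 986·0.7900² = 615.3626, and so on.
Summing a geometric series: total = 986·[0.7900·(1 − 0.7900^7) / (1 − 0.7900)] ≈ 2996.9194 billion.

CHF 2997 billion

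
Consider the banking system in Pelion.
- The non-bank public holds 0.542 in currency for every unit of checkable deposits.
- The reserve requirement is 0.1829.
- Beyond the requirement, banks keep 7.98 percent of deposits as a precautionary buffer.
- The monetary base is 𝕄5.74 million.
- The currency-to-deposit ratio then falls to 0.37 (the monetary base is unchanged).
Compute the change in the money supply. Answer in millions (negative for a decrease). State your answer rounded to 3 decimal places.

𝕄1.430 million

Initially m₁ = (1 + 0.542) / (0.1829 + 0.0798 + 0.542) ≈ 1.91624, so M₁ = 1.91624 × 5.74 ≈ 10.9992 million.
After the change m₂ = (1 + 0.37) / (0.1829 + 0.0798 + 0.37) ≈ 2.16532, so M₂ = 2.16532 × 5.74 ≈ 12.4289 million.
ΔM = M₂ − M₁ = 12.4289 − 10.9992 = 1.4297 million.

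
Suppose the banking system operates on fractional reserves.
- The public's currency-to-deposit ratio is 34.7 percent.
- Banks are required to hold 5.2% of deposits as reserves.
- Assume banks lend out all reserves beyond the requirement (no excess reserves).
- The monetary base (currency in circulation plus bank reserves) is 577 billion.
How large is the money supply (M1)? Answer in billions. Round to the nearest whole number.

The money multiplier is m = (1 + c) / (rr + c) = (1 + 0.347) / (0.052 + 0.347) ≈ 3.3759.
So M = m × MB = 3.3759 × 577 = 1947.8943 billion.

1948 billion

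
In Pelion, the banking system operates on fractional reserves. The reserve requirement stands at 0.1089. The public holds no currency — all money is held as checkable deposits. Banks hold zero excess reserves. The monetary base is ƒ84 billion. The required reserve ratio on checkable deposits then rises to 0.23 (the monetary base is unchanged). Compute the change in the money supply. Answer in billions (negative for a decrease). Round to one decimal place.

-406.1 billion

Initially m₁ = 1 / (0.1089) ≈ 9.1827, so M₁ = 9.1827 × 84 = 771.3468 billion.
After the change m₂ = 1 / (0.23) ≈ 4.3478, so M₂ = 4.3478 × 84 = 365.2152 billion.
ΔM = M₂ − M₁ = 365.2152 − 771.3468 = -406.1316 billion.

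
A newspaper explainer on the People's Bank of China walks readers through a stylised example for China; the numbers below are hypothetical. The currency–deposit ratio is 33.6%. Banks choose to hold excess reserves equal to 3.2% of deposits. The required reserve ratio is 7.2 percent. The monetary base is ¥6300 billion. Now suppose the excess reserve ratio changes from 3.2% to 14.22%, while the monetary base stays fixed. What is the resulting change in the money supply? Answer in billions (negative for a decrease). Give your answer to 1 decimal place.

-3831.4 billion

Initially m₁ = (1 + 0.336) / (0.072 + 0.032 + 0.336) ≈ 3.036364, so M₁ = 3.036364 × 6300 = 19129.0932 billion.
After the change m₂ = (1 + 0.336) / (0.072 + 0.1422 + 0.336) ≈ 2.428208, so M₂ = 2.428208 × 6300 = 15297.7104 billion.
ΔM = M₂ − M₁ = 15297.7104 − 19129.0932 = -3831.3828 billion.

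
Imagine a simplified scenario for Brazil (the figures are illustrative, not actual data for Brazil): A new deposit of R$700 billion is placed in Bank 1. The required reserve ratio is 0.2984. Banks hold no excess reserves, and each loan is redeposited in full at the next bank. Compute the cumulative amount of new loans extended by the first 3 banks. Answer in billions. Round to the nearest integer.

Bank i lends (1 − rr)^i of the original deposit: Bank 1 lends 700·0.7016 = 491.1200, Bank 2 lends 700·0.7016² ≈ 344.5698, and so on.
Summing a geometric series: total = 700·[0.7016·(1 − 0.7016^3) / (1 − 0.7016)] ≈ 1077.4400 billion.

R$1077 billion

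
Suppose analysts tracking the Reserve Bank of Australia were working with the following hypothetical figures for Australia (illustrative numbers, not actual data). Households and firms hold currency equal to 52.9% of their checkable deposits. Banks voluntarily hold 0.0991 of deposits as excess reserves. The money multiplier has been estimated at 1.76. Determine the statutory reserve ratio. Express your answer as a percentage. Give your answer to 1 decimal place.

Using m = 1.76. Since m = (1 + c)/(c + rr + e), the denominator satisfies c + rr + e = (1 + c)/m = (1 + 0.529) / 1.76 = 0.868750.
With c = 0.529 and e = 0.0991, the statutory reserve ratio is 0.868750 − 0.529 − 0.0991 = 0.24065.

24.1%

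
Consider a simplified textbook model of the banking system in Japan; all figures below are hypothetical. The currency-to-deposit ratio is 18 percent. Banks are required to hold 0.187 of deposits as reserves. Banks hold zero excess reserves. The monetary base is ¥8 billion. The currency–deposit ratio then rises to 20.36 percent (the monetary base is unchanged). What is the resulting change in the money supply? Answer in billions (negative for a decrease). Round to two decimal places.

-1.07 billion

Initially m₁ = (1 + 0.18) / (0.187 + 0.18) ≈ 3.2153, so M₁ = 3.2153 × 8 = 25.7224 billion.
After the change m₂ = (1 + 0.2036) / (0.187 + 0.2036) ≈ 3.0814, so M₂ = 3.0814 × 8 = 24.6512 billion.
ΔM = M₂ − M₁ = 24.6512 − 25.7224 = -1.0712 billion.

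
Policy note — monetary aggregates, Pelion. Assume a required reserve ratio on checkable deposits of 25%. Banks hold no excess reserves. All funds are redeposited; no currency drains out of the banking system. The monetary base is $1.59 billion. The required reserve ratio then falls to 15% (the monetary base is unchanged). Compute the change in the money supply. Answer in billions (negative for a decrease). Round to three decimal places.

Initially m₁ = 1 / (0.25) = 4, so M₁ = 4 × 1.59 = 6.36 billion.
After the change m₂ = 1 / (0.15) ≈ 6.66667, so M₂ = 6.66667 × 1.59 ≈ 10.6 billion.
ΔM = M₂ − M₁ = 10.6 − 6.36 = 4.24 billion.

$4.240 billion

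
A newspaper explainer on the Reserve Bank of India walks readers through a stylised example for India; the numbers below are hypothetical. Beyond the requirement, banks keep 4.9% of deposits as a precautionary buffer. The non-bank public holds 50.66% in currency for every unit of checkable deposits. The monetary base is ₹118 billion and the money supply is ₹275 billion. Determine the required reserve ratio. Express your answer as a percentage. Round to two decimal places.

Using m = M/MB = 275/118 ≈ 2.330508. Since m = (1 + c)/(c + rr + e), the denominator satisfies c + rr + e = (1 + c)/m = (1 + 0.5066) / 2.330508 ≈ 0.646468.
With c = 0.5066 and e = 0.049, the required reserve ratio is 0.646468 − 0.5066 − 0.049 = 0.090868.

9.09%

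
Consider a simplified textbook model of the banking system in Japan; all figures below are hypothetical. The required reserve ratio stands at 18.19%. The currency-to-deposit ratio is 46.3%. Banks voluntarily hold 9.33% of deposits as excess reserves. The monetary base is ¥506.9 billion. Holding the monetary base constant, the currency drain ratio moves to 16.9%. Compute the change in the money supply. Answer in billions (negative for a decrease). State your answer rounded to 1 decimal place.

¥329.4 billion

Initially m₁ = (1 + 0.463) / (0.1819 + 0.0933 + 0.463) ≈ 1.98185, so M₁ = 1.98185 × 506.9 ≈ 1004.5998 billion.
After the change m₂ = (1 + 0.169) / (0.1819 + 0.0933 + 0.169) ≈ 2.63170, so M₂ = 2.63170 × 506.9 ≈ 1334.0087 billion.
ΔM = M₂ − M₁ = 1334.0087 − 1004.5998 = 329.4089 billion.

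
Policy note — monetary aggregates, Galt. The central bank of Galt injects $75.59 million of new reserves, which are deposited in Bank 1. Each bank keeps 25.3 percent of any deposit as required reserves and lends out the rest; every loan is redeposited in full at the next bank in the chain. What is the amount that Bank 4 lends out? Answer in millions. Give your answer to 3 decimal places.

Each bank lends a fraction (1 − rr) = 0.7470 of the deposit it receives, so Bank 4 receives 75.59·0.7470^3 and lends 75.59·0.7470^4 ≈ 23.5368 million.

$23.537 million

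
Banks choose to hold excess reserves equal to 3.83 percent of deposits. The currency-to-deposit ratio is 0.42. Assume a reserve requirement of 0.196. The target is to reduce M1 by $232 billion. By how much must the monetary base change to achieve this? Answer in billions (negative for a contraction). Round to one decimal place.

The money multiplier is m = (1 + c) / (rr + e + c) = (1 + 0.42) / (0.196 + 0.0383 + 0.42) ≈ 2.17026.
ΔMB = ΔM / m = (−232) / 2.17026 ≈ -106.8996 billion.

-106.9 billion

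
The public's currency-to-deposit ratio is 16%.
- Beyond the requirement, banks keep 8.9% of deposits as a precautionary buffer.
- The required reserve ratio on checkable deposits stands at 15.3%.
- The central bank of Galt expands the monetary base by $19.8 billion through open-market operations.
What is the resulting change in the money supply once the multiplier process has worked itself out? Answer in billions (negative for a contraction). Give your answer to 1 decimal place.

The money multiplier is m = (1 + c) / (rr + e + c) = (1 + 0.16) / (0.153 + 0.089 + 0.16) ≈ 2.8856.
The purchase adds 19.8 billion of base, so ΔM = m × ΔMB = 2.8856 × (+19.8) ≈ 57.1349 billion.

$57.1 billion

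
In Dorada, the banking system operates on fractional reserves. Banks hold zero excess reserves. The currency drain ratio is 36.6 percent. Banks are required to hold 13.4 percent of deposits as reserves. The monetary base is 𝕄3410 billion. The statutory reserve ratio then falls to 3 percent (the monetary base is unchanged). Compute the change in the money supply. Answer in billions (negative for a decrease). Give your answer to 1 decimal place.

Initially m₁ = (1 + 0.366) / (0.134 + 0.366) = 2.732000, so M₁ = 2.732000 × 3410 = 9316.12 billion.
After the change m₂ = (1 + 0.366) / (0.03 + 0.366) ≈ 3.449495, so M₂ = 3.449495 × 3410 ≈ 11762.778 billion.
ΔM = M₂ − M₁ = 11762.778 − 9316.12 = 2446.658 billion.

𝕄2446.7 billion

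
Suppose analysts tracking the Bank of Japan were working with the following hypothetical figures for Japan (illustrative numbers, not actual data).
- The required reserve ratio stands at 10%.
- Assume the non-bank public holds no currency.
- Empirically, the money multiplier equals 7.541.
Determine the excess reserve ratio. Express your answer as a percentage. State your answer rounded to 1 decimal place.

Using m = 7.541. Since m = (1 + c)/(c + rr + e), the denominator satisfies c + rr + e = (1 + c)/m = (1 + 0) / 7.541 ≈ 0.132608.
With c = 0 and rr = 0.1, the excess reserve ratio is 0.132608 − 0 − 0.1 = 0.032608.

3.3%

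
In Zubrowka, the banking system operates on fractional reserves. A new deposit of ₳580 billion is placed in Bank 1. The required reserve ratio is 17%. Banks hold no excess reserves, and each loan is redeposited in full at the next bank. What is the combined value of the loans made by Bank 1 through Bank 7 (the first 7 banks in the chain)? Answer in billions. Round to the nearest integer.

₳2063 billion

Bank i lends (1 − rr)^i of the original deposit: Bank 1 lends 580·0.8300 = 481.4000, Bank 2 lends 580·0.8300² = 399.5620, and so on.
Summing a geometric series: total = 580·[0.8300·(1 − 0.8300^7) / (1 − 0.8300)] ≈ 2063.3356 billion.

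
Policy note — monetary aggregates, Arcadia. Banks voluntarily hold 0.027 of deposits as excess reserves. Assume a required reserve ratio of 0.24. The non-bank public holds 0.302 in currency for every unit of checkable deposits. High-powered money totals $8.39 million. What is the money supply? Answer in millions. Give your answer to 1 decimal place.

$19.2 million

The money multiplier is m = (1 + c) / (rr + e + c) = (1 + 0.302) / (0.24 + 0.027 + 0.302) ≈ 2.2882.
So M = m × MB = 2.2882 × 8.39 ≈ 19.198 million.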